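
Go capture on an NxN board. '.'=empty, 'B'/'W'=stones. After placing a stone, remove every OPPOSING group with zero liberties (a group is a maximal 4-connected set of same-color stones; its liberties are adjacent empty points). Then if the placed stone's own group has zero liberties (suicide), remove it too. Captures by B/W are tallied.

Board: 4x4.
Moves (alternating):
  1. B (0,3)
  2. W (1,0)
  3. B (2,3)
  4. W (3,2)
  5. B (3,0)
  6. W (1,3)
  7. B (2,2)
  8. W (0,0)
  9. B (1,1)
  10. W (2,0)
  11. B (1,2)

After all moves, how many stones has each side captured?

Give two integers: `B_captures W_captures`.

Move 1: B@(0,3) -> caps B=0 W=0
Move 2: W@(1,0) -> caps B=0 W=0
Move 3: B@(2,3) -> caps B=0 W=0
Move 4: W@(3,2) -> caps B=0 W=0
Move 5: B@(3,0) -> caps B=0 W=0
Move 6: W@(1,3) -> caps B=0 W=0
Move 7: B@(2,2) -> caps B=0 W=0
Move 8: W@(0,0) -> caps B=0 W=0
Move 9: B@(1,1) -> caps B=0 W=0
Move 10: W@(2,0) -> caps B=0 W=0
Move 11: B@(1,2) -> caps B=1 W=0

Answer: 1 0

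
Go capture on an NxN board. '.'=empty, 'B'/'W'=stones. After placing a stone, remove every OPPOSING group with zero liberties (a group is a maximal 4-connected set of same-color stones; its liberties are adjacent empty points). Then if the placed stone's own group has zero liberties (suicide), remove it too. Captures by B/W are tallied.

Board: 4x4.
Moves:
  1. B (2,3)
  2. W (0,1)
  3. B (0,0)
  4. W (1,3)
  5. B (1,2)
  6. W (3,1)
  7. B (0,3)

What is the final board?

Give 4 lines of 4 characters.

Answer: BW.B
..B.
...B
.W..

Derivation:
Move 1: B@(2,3) -> caps B=0 W=0
Move 2: W@(0,1) -> caps B=0 W=0
Move 3: B@(0,0) -> caps B=0 W=0
Move 4: W@(1,3) -> caps B=0 W=0
Move 5: B@(1,2) -> caps B=0 W=0
Move 6: W@(3,1) -> caps B=0 W=0
Move 7: B@(0,3) -> caps B=1 W=0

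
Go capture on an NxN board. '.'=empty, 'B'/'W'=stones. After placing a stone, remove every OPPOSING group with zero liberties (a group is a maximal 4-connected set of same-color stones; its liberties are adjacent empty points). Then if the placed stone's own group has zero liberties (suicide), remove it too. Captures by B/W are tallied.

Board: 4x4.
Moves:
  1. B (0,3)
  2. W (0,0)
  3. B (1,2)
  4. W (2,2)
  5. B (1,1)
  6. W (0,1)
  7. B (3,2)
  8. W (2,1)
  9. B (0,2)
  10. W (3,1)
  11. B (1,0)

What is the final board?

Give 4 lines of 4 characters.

Answer: ..BB
BBB.
.WW.
.WB.

Derivation:
Move 1: B@(0,3) -> caps B=0 W=0
Move 2: W@(0,0) -> caps B=0 W=0
Move 3: B@(1,2) -> caps B=0 W=0
Move 4: W@(2,2) -> caps B=0 W=0
Move 5: B@(1,1) -> caps B=0 W=0
Move 6: W@(0,1) -> caps B=0 W=0
Move 7: B@(3,2) -> caps B=0 W=0
Move 8: W@(2,1) -> caps B=0 W=0
Move 9: B@(0,2) -> caps B=0 W=0
Move 10: W@(3,1) -> caps B=0 W=0
Move 11: B@(1,0) -> caps B=2 W=0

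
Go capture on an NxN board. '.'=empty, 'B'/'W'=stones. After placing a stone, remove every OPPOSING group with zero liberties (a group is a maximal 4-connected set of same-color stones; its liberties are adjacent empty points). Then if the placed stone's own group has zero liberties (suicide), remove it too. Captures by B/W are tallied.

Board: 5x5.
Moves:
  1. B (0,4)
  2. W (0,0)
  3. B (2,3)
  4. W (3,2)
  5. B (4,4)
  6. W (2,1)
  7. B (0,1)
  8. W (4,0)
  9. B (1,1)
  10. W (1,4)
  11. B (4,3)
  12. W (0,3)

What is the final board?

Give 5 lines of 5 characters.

Answer: WB.W.
.B..W
.W.B.
..W..
W..BB

Derivation:
Move 1: B@(0,4) -> caps B=0 W=0
Move 2: W@(0,0) -> caps B=0 W=0
Move 3: B@(2,3) -> caps B=0 W=0
Move 4: W@(3,2) -> caps B=0 W=0
Move 5: B@(4,4) -> caps B=0 W=0
Move 6: W@(2,1) -> caps B=0 W=0
Move 7: B@(0,1) -> caps B=0 W=0
Move 8: W@(4,0) -> caps B=0 W=0
Move 9: B@(1,1) -> caps B=0 W=0
Move 10: W@(1,4) -> caps B=0 W=0
Move 11: B@(4,3) -> caps B=0 W=0
Move 12: W@(0,3) -> caps B=0 W=1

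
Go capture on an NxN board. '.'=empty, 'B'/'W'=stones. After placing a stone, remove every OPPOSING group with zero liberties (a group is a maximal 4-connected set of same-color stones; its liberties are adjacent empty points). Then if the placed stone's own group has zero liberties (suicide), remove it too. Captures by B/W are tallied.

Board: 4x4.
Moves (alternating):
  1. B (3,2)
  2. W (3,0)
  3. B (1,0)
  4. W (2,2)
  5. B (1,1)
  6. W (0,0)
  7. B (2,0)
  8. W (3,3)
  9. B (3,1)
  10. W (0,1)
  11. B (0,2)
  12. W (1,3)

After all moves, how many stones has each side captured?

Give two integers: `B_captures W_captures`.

Move 1: B@(3,2) -> caps B=0 W=0
Move 2: W@(3,0) -> caps B=0 W=0
Move 3: B@(1,0) -> caps B=0 W=0
Move 4: W@(2,2) -> caps B=0 W=0
Move 5: B@(1,1) -> caps B=0 W=0
Move 6: W@(0,0) -> caps B=0 W=0
Move 7: B@(2,0) -> caps B=0 W=0
Move 8: W@(3,3) -> caps B=0 W=0
Move 9: B@(3,1) -> caps B=1 W=0
Move 10: W@(0,1) -> caps B=1 W=0
Move 11: B@(0,2) -> caps B=3 W=0
Move 12: W@(1,3) -> caps B=3 W=0

Answer: 3 0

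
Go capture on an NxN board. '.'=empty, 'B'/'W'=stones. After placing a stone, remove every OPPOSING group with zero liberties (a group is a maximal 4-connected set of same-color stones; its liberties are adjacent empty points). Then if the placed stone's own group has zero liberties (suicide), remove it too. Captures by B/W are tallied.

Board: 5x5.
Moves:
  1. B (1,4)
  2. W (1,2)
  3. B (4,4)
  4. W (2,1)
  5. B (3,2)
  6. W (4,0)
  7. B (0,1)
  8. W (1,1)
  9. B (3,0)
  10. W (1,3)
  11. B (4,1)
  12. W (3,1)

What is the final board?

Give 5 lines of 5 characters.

Move 1: B@(1,4) -> caps B=0 W=0
Move 2: W@(1,2) -> caps B=0 W=0
Move 3: B@(4,4) -> caps B=0 W=0
Move 4: W@(2,1) -> caps B=0 W=0
Move 5: B@(3,2) -> caps B=0 W=0
Move 6: W@(4,0) -> caps B=0 W=0
Move 7: B@(0,1) -> caps B=0 W=0
Move 8: W@(1,1) -> caps B=0 W=0
Move 9: B@(3,0) -> caps B=0 W=0
Move 10: W@(1,3) -> caps B=0 W=0
Move 11: B@(4,1) -> caps B=1 W=0
Move 12: W@(3,1) -> caps B=1 W=0

Answer: .B...
.WWWB
.W...
BWB..
.B..B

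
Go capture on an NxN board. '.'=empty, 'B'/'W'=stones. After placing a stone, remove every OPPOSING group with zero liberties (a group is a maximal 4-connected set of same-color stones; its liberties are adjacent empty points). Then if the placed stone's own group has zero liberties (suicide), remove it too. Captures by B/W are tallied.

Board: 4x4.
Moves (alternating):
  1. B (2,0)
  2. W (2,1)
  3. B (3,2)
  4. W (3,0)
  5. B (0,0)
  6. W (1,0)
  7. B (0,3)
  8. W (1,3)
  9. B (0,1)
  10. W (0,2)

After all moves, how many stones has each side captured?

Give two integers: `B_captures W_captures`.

Answer: 0 2

Derivation:
Move 1: B@(2,0) -> caps B=0 W=0
Move 2: W@(2,1) -> caps B=0 W=0
Move 3: B@(3,2) -> caps B=0 W=0
Move 4: W@(3,0) -> caps B=0 W=0
Move 5: B@(0,0) -> caps B=0 W=0
Move 6: W@(1,0) -> caps B=0 W=1
Move 7: B@(0,3) -> caps B=0 W=1
Move 8: W@(1,3) -> caps B=0 W=1
Move 9: B@(0,1) -> caps B=0 W=1
Move 10: W@(0,2) -> caps B=0 W=2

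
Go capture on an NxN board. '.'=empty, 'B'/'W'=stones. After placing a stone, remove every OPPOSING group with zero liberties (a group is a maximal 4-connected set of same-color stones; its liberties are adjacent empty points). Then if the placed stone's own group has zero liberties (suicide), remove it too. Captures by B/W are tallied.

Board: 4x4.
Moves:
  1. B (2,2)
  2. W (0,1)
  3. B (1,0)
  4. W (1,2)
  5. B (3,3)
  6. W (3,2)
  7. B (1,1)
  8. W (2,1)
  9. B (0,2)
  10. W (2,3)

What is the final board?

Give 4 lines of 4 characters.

Move 1: B@(2,2) -> caps B=0 W=0
Move 2: W@(0,1) -> caps B=0 W=0
Move 3: B@(1,0) -> caps B=0 W=0
Move 4: W@(1,2) -> caps B=0 W=0
Move 5: B@(3,3) -> caps B=0 W=0
Move 6: W@(3,2) -> caps B=0 W=0
Move 7: B@(1,1) -> caps B=0 W=0
Move 8: W@(2,1) -> caps B=0 W=0
Move 9: B@(0,2) -> caps B=0 W=0
Move 10: W@(2,3) -> caps B=0 W=2

Answer: .WB.
BBW.
.W.W
..W.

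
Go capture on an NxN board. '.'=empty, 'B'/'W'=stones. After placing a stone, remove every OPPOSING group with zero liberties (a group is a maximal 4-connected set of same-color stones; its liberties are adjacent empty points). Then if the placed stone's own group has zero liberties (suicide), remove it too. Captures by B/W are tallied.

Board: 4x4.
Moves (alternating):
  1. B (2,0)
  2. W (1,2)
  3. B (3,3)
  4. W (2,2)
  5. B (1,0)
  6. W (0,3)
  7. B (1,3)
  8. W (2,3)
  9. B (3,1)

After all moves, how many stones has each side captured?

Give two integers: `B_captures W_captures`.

Answer: 0 1

Derivation:
Move 1: B@(2,0) -> caps B=0 W=0
Move 2: W@(1,2) -> caps B=0 W=0
Move 3: B@(3,3) -> caps B=0 W=0
Move 4: W@(2,2) -> caps B=0 W=0
Move 5: B@(1,0) -> caps B=0 W=0
Move 6: W@(0,3) -> caps B=0 W=0
Move 7: B@(1,3) -> caps B=0 W=0
Move 8: W@(2,3) -> caps B=0 W=1
Move 9: B@(3,1) -> caps B=0 W=1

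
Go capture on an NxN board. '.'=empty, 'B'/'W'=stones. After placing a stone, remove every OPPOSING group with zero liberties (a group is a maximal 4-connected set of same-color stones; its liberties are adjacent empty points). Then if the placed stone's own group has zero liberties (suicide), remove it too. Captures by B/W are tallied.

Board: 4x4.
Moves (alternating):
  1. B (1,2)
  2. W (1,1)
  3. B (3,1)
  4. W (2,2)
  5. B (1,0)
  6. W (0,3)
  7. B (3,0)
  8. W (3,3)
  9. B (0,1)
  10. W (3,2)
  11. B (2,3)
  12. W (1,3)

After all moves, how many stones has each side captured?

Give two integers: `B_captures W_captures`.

Answer: 0 1

Derivation:
Move 1: B@(1,2) -> caps B=0 W=0
Move 2: W@(1,1) -> caps B=0 W=0
Move 3: B@(3,1) -> caps B=0 W=0
Move 4: W@(2,2) -> caps B=0 W=0
Move 5: B@(1,0) -> caps B=0 W=0
Move 6: W@(0,3) -> caps B=0 W=0
Move 7: B@(3,0) -> caps B=0 W=0
Move 8: W@(3,3) -> caps B=0 W=0
Move 9: B@(0,1) -> caps B=0 W=0
Move 10: W@(3,2) -> caps B=0 W=0
Move 11: B@(2,3) -> caps B=0 W=0
Move 12: W@(1,3) -> caps B=0 W=1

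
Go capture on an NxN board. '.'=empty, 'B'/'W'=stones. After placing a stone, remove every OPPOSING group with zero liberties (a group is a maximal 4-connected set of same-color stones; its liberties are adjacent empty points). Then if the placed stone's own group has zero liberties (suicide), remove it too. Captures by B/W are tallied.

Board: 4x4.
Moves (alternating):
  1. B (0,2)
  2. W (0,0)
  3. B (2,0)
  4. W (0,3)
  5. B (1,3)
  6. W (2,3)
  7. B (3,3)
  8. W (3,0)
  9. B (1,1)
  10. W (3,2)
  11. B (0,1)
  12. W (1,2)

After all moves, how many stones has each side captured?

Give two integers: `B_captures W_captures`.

Answer: 1 1

Derivation:
Move 1: B@(0,2) -> caps B=0 W=0
Move 2: W@(0,0) -> caps B=0 W=0
Move 3: B@(2,0) -> caps B=0 W=0
Move 4: W@(0,3) -> caps B=0 W=0
Move 5: B@(1,3) -> caps B=1 W=0
Move 6: W@(2,3) -> caps B=1 W=0
Move 7: B@(3,3) -> caps B=1 W=0
Move 8: W@(3,0) -> caps B=1 W=0
Move 9: B@(1,1) -> caps B=1 W=0
Move 10: W@(3,2) -> caps B=1 W=1
Move 11: B@(0,1) -> caps B=1 W=1
Move 12: W@(1,2) -> caps B=1 W=1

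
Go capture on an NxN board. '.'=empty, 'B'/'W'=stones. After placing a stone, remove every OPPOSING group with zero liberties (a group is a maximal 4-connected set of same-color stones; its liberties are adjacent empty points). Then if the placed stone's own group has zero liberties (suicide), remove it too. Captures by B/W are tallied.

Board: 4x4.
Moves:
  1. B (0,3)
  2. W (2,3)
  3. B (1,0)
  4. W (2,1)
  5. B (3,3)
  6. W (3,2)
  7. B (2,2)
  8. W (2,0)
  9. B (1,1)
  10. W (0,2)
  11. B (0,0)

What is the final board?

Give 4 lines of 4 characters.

Move 1: B@(0,3) -> caps B=0 W=0
Move 2: W@(2,3) -> caps B=0 W=0
Move 3: B@(1,0) -> caps B=0 W=0
Move 4: W@(2,1) -> caps B=0 W=0
Move 5: B@(3,3) -> caps B=0 W=0
Move 6: W@(3,2) -> caps B=0 W=1
Move 7: B@(2,2) -> caps B=0 W=1
Move 8: W@(2,0) -> caps B=0 W=1
Move 9: B@(1,1) -> caps B=0 W=1
Move 10: W@(0,2) -> caps B=0 W=1
Move 11: B@(0,0) -> caps B=0 W=1

Answer: B.WB
BB..
WWBW
..W.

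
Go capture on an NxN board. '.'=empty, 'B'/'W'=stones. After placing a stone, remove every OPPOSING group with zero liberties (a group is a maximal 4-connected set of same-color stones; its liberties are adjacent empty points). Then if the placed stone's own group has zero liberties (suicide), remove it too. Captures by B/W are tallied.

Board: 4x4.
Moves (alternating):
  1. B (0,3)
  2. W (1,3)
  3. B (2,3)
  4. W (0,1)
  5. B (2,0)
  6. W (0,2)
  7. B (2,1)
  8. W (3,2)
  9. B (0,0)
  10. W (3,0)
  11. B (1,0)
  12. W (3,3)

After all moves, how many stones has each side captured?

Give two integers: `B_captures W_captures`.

Move 1: B@(0,3) -> caps B=0 W=0
Move 2: W@(1,3) -> caps B=0 W=0
Move 3: B@(2,3) -> caps B=0 W=0
Move 4: W@(0,1) -> caps B=0 W=0
Move 5: B@(2,0) -> caps B=0 W=0
Move 6: W@(0,2) -> caps B=0 W=1
Move 7: B@(2,1) -> caps B=0 W=1
Move 8: W@(3,2) -> caps B=0 W=1
Move 9: B@(0,0) -> caps B=0 W=1
Move 10: W@(3,0) -> caps B=0 W=1
Move 11: B@(1,0) -> caps B=0 W=1
Move 12: W@(3,3) -> caps B=0 W=1

Answer: 0 1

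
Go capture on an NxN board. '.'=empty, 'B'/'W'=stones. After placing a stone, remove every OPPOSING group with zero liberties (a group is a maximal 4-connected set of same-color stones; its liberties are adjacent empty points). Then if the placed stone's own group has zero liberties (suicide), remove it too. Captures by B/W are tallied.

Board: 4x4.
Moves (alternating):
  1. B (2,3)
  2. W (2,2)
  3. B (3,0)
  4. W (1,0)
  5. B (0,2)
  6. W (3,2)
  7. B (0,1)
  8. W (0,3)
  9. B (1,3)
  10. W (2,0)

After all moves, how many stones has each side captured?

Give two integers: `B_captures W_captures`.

Answer: 1 0

Derivation:
Move 1: B@(2,3) -> caps B=0 W=0
Move 2: W@(2,2) -> caps B=0 W=0
Move 3: B@(3,0) -> caps B=0 W=0
Move 4: W@(1,0) -> caps B=0 W=0
Move 5: B@(0,2) -> caps B=0 W=0
Move 6: W@(3,2) -> caps B=0 W=0
Move 7: B@(0,1) -> caps B=0 W=0
Move 8: W@(0,3) -> caps B=0 W=0
Move 9: B@(1,3) -> caps B=1 W=0
Move 10: W@(2,0) -> caps B=1 W=0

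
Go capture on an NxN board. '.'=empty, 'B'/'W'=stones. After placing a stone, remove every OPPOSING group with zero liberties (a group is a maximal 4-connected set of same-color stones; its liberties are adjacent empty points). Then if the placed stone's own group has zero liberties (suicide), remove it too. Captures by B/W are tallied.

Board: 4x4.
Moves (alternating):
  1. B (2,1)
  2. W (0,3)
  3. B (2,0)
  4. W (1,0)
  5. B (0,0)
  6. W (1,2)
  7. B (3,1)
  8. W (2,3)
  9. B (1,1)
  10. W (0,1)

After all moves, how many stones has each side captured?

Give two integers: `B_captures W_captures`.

Move 1: B@(2,1) -> caps B=0 W=0
Move 2: W@(0,3) -> caps B=0 W=0
Move 3: B@(2,0) -> caps B=0 W=0
Move 4: W@(1,0) -> caps B=0 W=0
Move 5: B@(0,0) -> caps B=0 W=0
Move 6: W@(1,2) -> caps B=0 W=0
Move 7: B@(3,1) -> caps B=0 W=0
Move 8: W@(2,3) -> caps B=0 W=0
Move 9: B@(1,1) -> caps B=1 W=0
Move 10: W@(0,1) -> caps B=1 W=0

Answer: 1 0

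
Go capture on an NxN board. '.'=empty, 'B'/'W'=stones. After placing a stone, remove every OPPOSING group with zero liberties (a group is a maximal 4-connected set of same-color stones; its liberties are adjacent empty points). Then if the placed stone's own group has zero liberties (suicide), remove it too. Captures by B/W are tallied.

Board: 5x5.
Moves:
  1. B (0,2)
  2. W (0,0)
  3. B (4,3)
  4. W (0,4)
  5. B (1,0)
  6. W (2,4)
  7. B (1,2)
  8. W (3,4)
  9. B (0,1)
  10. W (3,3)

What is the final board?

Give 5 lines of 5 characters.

Move 1: B@(0,2) -> caps B=0 W=0
Move 2: W@(0,0) -> caps B=0 W=0
Move 3: B@(4,3) -> caps B=0 W=0
Move 4: W@(0,4) -> caps B=0 W=0
Move 5: B@(1,0) -> caps B=0 W=0
Move 6: W@(2,4) -> caps B=0 W=0
Move 7: B@(1,2) -> caps B=0 W=0
Move 8: W@(3,4) -> caps B=0 W=0
Move 9: B@(0,1) -> caps B=1 W=0
Move 10: W@(3,3) -> caps B=1 W=0

Answer: .BB.W
B.B..
....W
...WW
...B.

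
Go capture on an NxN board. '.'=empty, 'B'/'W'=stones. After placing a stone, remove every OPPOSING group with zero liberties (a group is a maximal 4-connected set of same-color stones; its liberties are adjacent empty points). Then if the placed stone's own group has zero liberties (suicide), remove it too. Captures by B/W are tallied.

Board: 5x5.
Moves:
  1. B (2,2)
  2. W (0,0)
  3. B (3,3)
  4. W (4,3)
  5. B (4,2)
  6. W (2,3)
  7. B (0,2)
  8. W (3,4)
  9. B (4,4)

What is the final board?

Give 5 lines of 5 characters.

Answer: W.B..
.....
..BW.
...BW
..B.B

Derivation:
Move 1: B@(2,2) -> caps B=0 W=0
Move 2: W@(0,0) -> caps B=0 W=0
Move 3: B@(3,3) -> caps B=0 W=0
Move 4: W@(4,3) -> caps B=0 W=0
Move 5: B@(4,2) -> caps B=0 W=0
Move 6: W@(2,3) -> caps B=0 W=0
Move 7: B@(0,2) -> caps B=0 W=0
Move 8: W@(3,4) -> caps B=0 W=0
Move 9: B@(4,4) -> caps B=1 W=0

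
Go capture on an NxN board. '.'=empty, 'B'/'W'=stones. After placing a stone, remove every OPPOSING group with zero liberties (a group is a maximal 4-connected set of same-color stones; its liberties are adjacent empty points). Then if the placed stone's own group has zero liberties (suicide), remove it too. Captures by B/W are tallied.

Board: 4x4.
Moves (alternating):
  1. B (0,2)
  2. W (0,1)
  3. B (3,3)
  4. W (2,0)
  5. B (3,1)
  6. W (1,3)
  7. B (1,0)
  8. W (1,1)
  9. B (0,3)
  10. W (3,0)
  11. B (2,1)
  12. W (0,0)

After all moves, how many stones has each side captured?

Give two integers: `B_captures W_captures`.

Move 1: B@(0,2) -> caps B=0 W=0
Move 2: W@(0,1) -> caps B=0 W=0
Move 3: B@(3,3) -> caps B=0 W=0
Move 4: W@(2,0) -> caps B=0 W=0
Move 5: B@(3,1) -> caps B=0 W=0
Move 6: W@(1,3) -> caps B=0 W=0
Move 7: B@(1,0) -> caps B=0 W=0
Move 8: W@(1,1) -> caps B=0 W=0
Move 9: B@(0,3) -> caps B=0 W=0
Move 10: W@(3,0) -> caps B=0 W=0
Move 11: B@(2,1) -> caps B=2 W=0
Move 12: W@(0,0) -> caps B=2 W=0

Answer: 2 0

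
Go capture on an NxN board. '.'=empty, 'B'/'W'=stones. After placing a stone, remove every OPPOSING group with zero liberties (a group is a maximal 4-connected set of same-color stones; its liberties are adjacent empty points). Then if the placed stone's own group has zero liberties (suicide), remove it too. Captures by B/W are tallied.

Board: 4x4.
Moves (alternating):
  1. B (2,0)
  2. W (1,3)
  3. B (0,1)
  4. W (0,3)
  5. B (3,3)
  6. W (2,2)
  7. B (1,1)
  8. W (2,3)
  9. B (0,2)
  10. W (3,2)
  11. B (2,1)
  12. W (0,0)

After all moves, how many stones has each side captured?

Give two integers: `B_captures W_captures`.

Move 1: B@(2,0) -> caps B=0 W=0
Move 2: W@(1,3) -> caps B=0 W=0
Move 3: B@(0,1) -> caps B=0 W=0
Move 4: W@(0,3) -> caps B=0 W=0
Move 5: B@(3,3) -> caps B=0 W=0
Move 6: W@(2,2) -> caps B=0 W=0
Move 7: B@(1,1) -> caps B=0 W=0
Move 8: W@(2,3) -> caps B=0 W=0
Move 9: B@(0,2) -> caps B=0 W=0
Move 10: W@(3,2) -> caps B=0 W=1
Move 11: B@(2,1) -> caps B=0 W=1
Move 12: W@(0,0) -> caps B=0 W=1

Answer: 0 1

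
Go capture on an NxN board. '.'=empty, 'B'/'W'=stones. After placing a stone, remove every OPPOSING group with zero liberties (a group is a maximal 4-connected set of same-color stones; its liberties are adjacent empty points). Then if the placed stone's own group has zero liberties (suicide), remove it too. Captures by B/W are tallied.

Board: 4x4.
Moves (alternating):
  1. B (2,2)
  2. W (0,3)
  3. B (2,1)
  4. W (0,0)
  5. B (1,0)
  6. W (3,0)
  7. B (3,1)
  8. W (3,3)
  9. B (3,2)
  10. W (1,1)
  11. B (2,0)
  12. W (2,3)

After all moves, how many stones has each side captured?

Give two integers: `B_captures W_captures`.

Move 1: B@(2,2) -> caps B=0 W=0
Move 2: W@(0,3) -> caps B=0 W=0
Move 3: B@(2,1) -> caps B=0 W=0
Move 4: W@(0,0) -> caps B=0 W=0
Move 5: B@(1,0) -> caps B=0 W=0
Move 6: W@(3,0) -> caps B=0 W=0
Move 7: B@(3,1) -> caps B=0 W=0
Move 8: W@(3,3) -> caps B=0 W=0
Move 9: B@(3,2) -> caps B=0 W=0
Move 10: W@(1,1) -> caps B=0 W=0
Move 11: B@(2,0) -> caps B=1 W=0
Move 12: W@(2,3) -> caps B=1 W=0

Answer: 1 0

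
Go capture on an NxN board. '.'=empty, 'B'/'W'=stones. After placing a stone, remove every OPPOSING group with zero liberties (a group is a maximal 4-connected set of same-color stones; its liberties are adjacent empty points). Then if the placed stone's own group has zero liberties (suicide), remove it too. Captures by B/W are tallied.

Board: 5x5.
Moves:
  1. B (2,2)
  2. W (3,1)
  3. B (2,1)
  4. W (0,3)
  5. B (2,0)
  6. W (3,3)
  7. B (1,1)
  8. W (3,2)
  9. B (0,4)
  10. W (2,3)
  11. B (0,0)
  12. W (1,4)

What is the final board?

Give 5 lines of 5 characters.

Move 1: B@(2,2) -> caps B=0 W=0
Move 2: W@(3,1) -> caps B=0 W=0
Move 3: B@(2,1) -> caps B=0 W=0
Move 4: W@(0,3) -> caps B=0 W=0
Move 5: B@(2,0) -> caps B=0 W=0
Move 6: W@(3,3) -> caps B=0 W=0
Move 7: B@(1,1) -> caps B=0 W=0
Move 8: W@(3,2) -> caps B=0 W=0
Move 9: B@(0,4) -> caps B=0 W=0
Move 10: W@(2,3) -> caps B=0 W=0
Move 11: B@(0,0) -> caps B=0 W=0
Move 12: W@(1,4) -> caps B=0 W=1

Answer: B..W.
.B..W
BBBW.
.WWW.
.....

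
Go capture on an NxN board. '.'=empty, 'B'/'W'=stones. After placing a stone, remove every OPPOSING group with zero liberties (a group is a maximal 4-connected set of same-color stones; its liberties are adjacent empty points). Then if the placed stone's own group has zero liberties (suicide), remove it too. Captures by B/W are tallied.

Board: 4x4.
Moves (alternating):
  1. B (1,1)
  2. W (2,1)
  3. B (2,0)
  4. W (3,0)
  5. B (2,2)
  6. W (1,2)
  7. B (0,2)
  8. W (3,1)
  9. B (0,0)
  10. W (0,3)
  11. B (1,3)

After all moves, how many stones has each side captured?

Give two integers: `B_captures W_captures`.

Move 1: B@(1,1) -> caps B=0 W=0
Move 2: W@(2,1) -> caps B=0 W=0
Move 3: B@(2,0) -> caps B=0 W=0
Move 4: W@(3,0) -> caps B=0 W=0
Move 5: B@(2,2) -> caps B=0 W=0
Move 6: W@(1,2) -> caps B=0 W=0
Move 7: B@(0,2) -> caps B=0 W=0
Move 8: W@(3,1) -> caps B=0 W=0
Move 9: B@(0,0) -> caps B=0 W=0
Move 10: W@(0,3) -> caps B=0 W=0
Move 11: B@(1,3) -> caps B=2 W=0

Answer: 2 0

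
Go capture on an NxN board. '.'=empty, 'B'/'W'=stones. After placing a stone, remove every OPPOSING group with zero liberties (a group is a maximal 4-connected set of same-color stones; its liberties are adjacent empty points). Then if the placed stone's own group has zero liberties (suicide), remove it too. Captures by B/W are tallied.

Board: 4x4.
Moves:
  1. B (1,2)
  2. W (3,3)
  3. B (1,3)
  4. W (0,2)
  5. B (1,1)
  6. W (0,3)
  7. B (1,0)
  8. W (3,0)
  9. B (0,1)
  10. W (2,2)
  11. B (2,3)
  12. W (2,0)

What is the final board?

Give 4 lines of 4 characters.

Move 1: B@(1,2) -> caps B=0 W=0
Move 2: W@(3,3) -> caps B=0 W=0
Move 3: B@(1,3) -> caps B=0 W=0
Move 4: W@(0,2) -> caps B=0 W=0
Move 5: B@(1,1) -> caps B=0 W=0
Move 6: W@(0,3) -> caps B=0 W=0
Move 7: B@(1,0) -> caps B=0 W=0
Move 8: W@(3,0) -> caps B=0 W=0
Move 9: B@(0,1) -> caps B=2 W=0
Move 10: W@(2,2) -> caps B=2 W=0
Move 11: B@(2,3) -> caps B=2 W=0
Move 12: W@(2,0) -> caps B=2 W=0

Answer: .B..
BBBB
W.WB
W..W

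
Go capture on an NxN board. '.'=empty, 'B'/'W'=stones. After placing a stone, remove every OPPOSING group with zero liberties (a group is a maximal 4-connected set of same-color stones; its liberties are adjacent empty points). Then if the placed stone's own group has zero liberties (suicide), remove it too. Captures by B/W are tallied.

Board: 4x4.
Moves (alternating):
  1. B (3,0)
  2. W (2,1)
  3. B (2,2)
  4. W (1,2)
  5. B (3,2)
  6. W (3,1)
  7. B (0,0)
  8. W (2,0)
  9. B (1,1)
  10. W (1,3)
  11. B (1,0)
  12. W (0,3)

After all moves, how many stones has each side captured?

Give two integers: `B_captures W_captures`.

Move 1: B@(3,0) -> caps B=0 W=0
Move 2: W@(2,1) -> caps B=0 W=0
Move 3: B@(2,2) -> caps B=0 W=0
Move 4: W@(1,2) -> caps B=0 W=0
Move 5: B@(3,2) -> caps B=0 W=0
Move 6: W@(3,1) -> caps B=0 W=0
Move 7: B@(0,0) -> caps B=0 W=0
Move 8: W@(2,0) -> caps B=0 W=1
Move 9: B@(1,1) -> caps B=0 W=1
Move 10: W@(1,3) -> caps B=0 W=1
Move 11: B@(1,0) -> caps B=0 W=1
Move 12: W@(0,3) -> caps B=0 W=1

Answer: 0 1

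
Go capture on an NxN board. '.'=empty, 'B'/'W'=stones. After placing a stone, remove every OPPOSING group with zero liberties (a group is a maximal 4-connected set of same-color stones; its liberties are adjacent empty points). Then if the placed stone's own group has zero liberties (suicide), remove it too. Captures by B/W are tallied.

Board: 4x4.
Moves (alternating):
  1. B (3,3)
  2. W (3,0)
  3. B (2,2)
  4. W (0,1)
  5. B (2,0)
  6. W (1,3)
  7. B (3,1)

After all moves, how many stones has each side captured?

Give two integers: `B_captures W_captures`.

Answer: 1 0

Derivation:
Move 1: B@(3,3) -> caps B=0 W=0
Move 2: W@(3,0) -> caps B=0 W=0
Move 3: B@(2,2) -> caps B=0 W=0
Move 4: W@(0,1) -> caps B=0 W=0
Move 5: B@(2,0) -> caps B=0 W=0
Move 6: W@(1,3) -> caps B=0 W=0
Move 7: B@(3,1) -> caps B=1 W=0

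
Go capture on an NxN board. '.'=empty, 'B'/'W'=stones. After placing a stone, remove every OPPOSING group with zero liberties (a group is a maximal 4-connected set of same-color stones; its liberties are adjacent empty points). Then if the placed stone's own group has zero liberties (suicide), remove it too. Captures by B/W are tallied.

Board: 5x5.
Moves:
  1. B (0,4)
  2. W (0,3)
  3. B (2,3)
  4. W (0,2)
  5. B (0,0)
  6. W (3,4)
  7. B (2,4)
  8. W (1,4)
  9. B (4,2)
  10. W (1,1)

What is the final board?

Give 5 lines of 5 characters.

Answer: B.WW.
.W..W
...BB
....W
..B..

Derivation:
Move 1: B@(0,4) -> caps B=0 W=0
Move 2: W@(0,3) -> caps B=0 W=0
Move 3: B@(2,3) -> caps B=0 W=0
Move 4: W@(0,2) -> caps B=0 W=0
Move 5: B@(0,0) -> caps B=0 W=0
Move 6: W@(3,4) -> caps B=0 W=0
Move 7: B@(2,4) -> caps B=0 W=0
Move 8: W@(1,4) -> caps B=0 W=1
Move 9: B@(4,2) -> caps B=0 W=1
Move 10: W@(1,1) -> caps B=0 W=1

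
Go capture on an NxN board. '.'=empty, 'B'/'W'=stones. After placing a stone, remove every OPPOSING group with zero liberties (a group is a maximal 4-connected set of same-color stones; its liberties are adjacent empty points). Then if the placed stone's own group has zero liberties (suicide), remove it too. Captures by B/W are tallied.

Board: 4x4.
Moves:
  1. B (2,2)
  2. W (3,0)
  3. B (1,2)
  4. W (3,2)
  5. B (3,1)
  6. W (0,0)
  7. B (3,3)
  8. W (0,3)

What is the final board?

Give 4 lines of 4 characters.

Answer: W..W
..B.
..B.
WB.B

Derivation:
Move 1: B@(2,2) -> caps B=0 W=0
Move 2: W@(3,0) -> caps B=0 W=0
Move 3: B@(1,2) -> caps B=0 W=0
Move 4: W@(3,2) -> caps B=0 W=0
Move 5: B@(3,1) -> caps B=0 W=0
Move 6: W@(0,0) -> caps B=0 W=0
Move 7: B@(3,3) -> caps B=1 W=0
Move 8: W@(0,3) -> caps B=1 W=0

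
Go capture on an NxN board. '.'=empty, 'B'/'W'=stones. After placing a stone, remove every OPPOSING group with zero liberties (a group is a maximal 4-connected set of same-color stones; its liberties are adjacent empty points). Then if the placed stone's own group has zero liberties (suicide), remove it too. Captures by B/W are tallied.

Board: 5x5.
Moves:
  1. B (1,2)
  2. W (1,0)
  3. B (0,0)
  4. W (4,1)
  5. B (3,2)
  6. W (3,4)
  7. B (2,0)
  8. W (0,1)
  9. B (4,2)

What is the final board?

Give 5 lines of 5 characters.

Answer: .W...
W.B..
B....
..B.W
.WB..

Derivation:
Move 1: B@(1,2) -> caps B=0 W=0
Move 2: W@(1,0) -> caps B=0 W=0
Move 3: B@(0,0) -> caps B=0 W=0
Move 4: W@(4,1) -> caps B=0 W=0
Move 5: B@(3,2) -> caps B=0 W=0
Move 6: W@(3,4) -> caps B=0 W=0
Move 7: B@(2,0) -> caps B=0 W=0
Move 8: W@(0,1) -> caps B=0 W=1
Move 9: B@(4,2) -> caps B=0 W=1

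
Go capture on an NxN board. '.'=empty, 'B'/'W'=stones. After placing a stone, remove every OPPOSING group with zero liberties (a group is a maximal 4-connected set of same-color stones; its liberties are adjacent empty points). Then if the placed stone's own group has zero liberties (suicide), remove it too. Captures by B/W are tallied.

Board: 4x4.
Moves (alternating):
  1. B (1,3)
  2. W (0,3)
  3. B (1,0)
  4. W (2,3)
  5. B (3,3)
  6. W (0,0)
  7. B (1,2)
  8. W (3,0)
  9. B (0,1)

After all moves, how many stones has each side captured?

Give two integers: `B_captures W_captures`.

Answer: 1 0

Derivation:
Move 1: B@(1,3) -> caps B=0 W=0
Move 2: W@(0,3) -> caps B=0 W=0
Move 3: B@(1,0) -> caps B=0 W=0
Move 4: W@(2,3) -> caps B=0 W=0
Move 5: B@(3,3) -> caps B=0 W=0
Move 6: W@(0,0) -> caps B=0 W=0
Move 7: B@(1,2) -> caps B=0 W=0
Move 8: W@(3,0) -> caps B=0 W=0
Move 9: B@(0,1) -> caps B=1 W=0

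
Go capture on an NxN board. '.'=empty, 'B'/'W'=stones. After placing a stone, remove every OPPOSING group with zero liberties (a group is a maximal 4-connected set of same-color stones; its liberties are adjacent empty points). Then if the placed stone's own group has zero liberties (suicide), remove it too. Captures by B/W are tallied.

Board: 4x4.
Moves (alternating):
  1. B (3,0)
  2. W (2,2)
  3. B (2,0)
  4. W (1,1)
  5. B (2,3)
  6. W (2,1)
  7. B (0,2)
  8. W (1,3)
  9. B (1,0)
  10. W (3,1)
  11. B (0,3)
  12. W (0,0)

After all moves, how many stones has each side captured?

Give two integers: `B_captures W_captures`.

Move 1: B@(3,0) -> caps B=0 W=0
Move 2: W@(2,2) -> caps B=0 W=0
Move 3: B@(2,0) -> caps B=0 W=0
Move 4: W@(1,1) -> caps B=0 W=0
Move 5: B@(2,3) -> caps B=0 W=0
Move 6: W@(2,1) -> caps B=0 W=0
Move 7: B@(0,2) -> caps B=0 W=0
Move 8: W@(1,3) -> caps B=0 W=0
Move 9: B@(1,0) -> caps B=0 W=0
Move 10: W@(3,1) -> caps B=0 W=0
Move 11: B@(0,3) -> caps B=0 W=0
Move 12: W@(0,0) -> caps B=0 W=3

Answer: 0 3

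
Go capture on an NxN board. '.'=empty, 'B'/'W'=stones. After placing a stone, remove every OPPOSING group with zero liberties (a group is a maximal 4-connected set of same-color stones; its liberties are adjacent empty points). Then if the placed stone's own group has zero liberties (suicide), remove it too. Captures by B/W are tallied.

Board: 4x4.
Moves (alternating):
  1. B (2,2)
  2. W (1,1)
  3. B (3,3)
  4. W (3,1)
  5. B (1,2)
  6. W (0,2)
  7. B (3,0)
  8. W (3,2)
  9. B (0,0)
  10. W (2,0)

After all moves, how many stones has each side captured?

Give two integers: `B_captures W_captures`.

Move 1: B@(2,2) -> caps B=0 W=0
Move 2: W@(1,1) -> caps B=0 W=0
Move 3: B@(3,3) -> caps B=0 W=0
Move 4: W@(3,1) -> caps B=0 W=0
Move 5: B@(1,2) -> caps B=0 W=0
Move 6: W@(0,2) -> caps B=0 W=0
Move 7: B@(3,0) -> caps B=0 W=0
Move 8: W@(3,2) -> caps B=0 W=0
Move 9: B@(0,0) -> caps B=0 W=0
Move 10: W@(2,0) -> caps B=0 W=1

Answer: 0 1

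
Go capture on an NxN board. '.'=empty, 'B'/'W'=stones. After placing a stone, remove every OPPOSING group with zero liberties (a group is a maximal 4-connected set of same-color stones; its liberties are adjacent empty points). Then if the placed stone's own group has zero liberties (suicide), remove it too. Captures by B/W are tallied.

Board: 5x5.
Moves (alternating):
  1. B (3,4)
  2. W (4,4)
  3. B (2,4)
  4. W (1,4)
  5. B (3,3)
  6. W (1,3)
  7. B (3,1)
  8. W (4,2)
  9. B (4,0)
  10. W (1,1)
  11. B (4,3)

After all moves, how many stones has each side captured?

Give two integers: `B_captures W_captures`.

Answer: 1 0

Derivation:
Move 1: B@(3,4) -> caps B=0 W=0
Move 2: W@(4,4) -> caps B=0 W=0
Move 3: B@(2,4) -> caps B=0 W=0
Move 4: W@(1,4) -> caps B=0 W=0
Move 5: B@(3,3) -> caps B=0 W=0
Move 6: W@(1,3) -> caps B=0 W=0
Move 7: B@(3,1) -> caps B=0 W=0
Move 8: W@(4,2) -> caps B=0 W=0
Move 9: B@(4,0) -> caps B=0 W=0
Move 10: W@(1,1) -> caps B=0 W=0
Move 11: B@(4,3) -> caps B=1 W=0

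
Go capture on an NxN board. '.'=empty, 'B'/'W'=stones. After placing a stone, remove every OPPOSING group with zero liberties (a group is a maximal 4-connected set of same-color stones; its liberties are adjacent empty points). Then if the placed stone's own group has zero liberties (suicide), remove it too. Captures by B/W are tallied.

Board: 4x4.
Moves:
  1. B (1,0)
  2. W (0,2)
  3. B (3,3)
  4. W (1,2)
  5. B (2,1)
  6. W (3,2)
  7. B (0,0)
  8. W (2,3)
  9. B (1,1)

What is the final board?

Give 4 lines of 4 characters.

Answer: B.W.
BBW.
.B.W
..W.

Derivation:
Move 1: B@(1,0) -> caps B=0 W=0
Move 2: W@(0,2) -> caps B=0 W=0
Move 3: B@(3,3) -> caps B=0 W=0
Move 4: W@(1,2) -> caps B=0 W=0
Move 5: B@(2,1) -> caps B=0 W=0
Move 6: W@(3,2) -> caps B=0 W=0
Move 7: B@(0,0) -> caps B=0 W=0
Move 8: W@(2,3) -> caps B=0 W=1
Move 9: B@(1,1) -> caps B=0 W=1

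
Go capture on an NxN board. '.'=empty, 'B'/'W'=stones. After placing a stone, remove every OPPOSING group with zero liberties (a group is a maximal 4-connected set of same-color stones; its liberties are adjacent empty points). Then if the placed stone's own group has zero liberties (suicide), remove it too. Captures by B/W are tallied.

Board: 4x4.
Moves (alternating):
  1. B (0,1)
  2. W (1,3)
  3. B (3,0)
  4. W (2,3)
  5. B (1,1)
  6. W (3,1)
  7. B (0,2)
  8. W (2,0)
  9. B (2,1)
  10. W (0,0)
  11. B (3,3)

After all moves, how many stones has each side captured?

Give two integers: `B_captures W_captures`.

Move 1: B@(0,1) -> caps B=0 W=0
Move 2: W@(1,3) -> caps B=0 W=0
Move 3: B@(3,0) -> caps B=0 W=0
Move 4: W@(2,3) -> caps B=0 W=0
Move 5: B@(1,1) -> caps B=0 W=0
Move 6: W@(3,1) -> caps B=0 W=0
Move 7: B@(0,2) -> caps B=0 W=0
Move 8: W@(2,0) -> caps B=0 W=1
Move 9: B@(2,1) -> caps B=0 W=1
Move 10: W@(0,0) -> caps B=0 W=1
Move 11: B@(3,3) -> caps B=0 W=1

Answer: 0 1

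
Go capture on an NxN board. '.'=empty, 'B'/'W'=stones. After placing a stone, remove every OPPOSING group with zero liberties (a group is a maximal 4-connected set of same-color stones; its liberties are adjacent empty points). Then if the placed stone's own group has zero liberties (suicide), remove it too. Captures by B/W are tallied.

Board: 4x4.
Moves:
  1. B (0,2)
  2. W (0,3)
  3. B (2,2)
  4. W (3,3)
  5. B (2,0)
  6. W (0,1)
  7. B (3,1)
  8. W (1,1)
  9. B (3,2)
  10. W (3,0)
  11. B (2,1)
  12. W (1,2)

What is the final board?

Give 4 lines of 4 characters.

Move 1: B@(0,2) -> caps B=0 W=0
Move 2: W@(0,3) -> caps B=0 W=0
Move 3: B@(2,2) -> caps B=0 W=0
Move 4: W@(3,3) -> caps B=0 W=0
Move 5: B@(2,0) -> caps B=0 W=0
Move 6: W@(0,1) -> caps B=0 W=0
Move 7: B@(3,1) -> caps B=0 W=0
Move 8: W@(1,1) -> caps B=0 W=0
Move 9: B@(3,2) -> caps B=0 W=0
Move 10: W@(3,0) -> caps B=0 W=0
Move 11: B@(2,1) -> caps B=0 W=0
Move 12: W@(1,2) -> caps B=0 W=1

Answer: .W.W
.WW.
BBB.
.BBW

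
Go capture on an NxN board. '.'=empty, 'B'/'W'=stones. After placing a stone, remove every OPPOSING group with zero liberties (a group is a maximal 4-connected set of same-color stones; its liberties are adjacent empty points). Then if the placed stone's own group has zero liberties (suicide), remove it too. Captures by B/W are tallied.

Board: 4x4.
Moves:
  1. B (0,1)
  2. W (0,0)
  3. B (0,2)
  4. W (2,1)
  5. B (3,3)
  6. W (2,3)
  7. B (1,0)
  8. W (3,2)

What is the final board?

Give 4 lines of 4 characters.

Answer: .BB.
B...
.W.W
..W.

Derivation:
Move 1: B@(0,1) -> caps B=0 W=0
Move 2: W@(0,0) -> caps B=0 W=0
Move 3: B@(0,2) -> caps B=0 W=0
Move 4: W@(2,1) -> caps B=0 W=0
Move 5: B@(3,3) -> caps B=0 W=0
Move 6: W@(2,3) -> caps B=0 W=0
Move 7: B@(1,0) -> caps B=1 W=0
Move 8: W@(3,2) -> caps B=1 W=1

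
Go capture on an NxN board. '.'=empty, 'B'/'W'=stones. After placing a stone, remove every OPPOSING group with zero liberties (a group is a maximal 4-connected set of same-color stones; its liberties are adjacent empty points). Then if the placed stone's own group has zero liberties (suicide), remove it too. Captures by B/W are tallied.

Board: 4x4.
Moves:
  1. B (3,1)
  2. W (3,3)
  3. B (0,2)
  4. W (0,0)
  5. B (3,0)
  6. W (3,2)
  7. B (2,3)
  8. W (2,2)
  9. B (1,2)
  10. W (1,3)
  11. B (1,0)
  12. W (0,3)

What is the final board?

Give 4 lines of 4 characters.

Answer: W.BW
B.BW
..W.
BBWW

Derivation:
Move 1: B@(3,1) -> caps B=0 W=0
Move 2: W@(3,3) -> caps B=0 W=0
Move 3: B@(0,2) -> caps B=0 W=0
Move 4: W@(0,0) -> caps B=0 W=0
Move 5: B@(3,0) -> caps B=0 W=0
Move 6: W@(3,2) -> caps B=0 W=0
Move 7: B@(2,3) -> caps B=0 W=0
Move 8: W@(2,2) -> caps B=0 W=0
Move 9: B@(1,2) -> caps B=0 W=0
Move 10: W@(1,3) -> caps B=0 W=1
Move 11: B@(1,0) -> caps B=0 W=1
Move 12: W@(0,3) -> caps B=0 W=1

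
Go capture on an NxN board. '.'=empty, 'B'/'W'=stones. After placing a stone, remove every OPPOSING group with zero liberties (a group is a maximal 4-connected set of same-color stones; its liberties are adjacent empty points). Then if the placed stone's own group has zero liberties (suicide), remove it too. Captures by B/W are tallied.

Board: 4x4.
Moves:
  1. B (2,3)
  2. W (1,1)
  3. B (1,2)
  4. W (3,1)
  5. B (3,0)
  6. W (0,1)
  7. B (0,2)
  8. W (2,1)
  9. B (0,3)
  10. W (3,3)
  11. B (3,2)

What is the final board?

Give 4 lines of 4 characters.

Move 1: B@(2,3) -> caps B=0 W=0
Move 2: W@(1,1) -> caps B=0 W=0
Move 3: B@(1,2) -> caps B=0 W=0
Move 4: W@(3,1) -> caps B=0 W=0
Move 5: B@(3,0) -> caps B=0 W=0
Move 6: W@(0,1) -> caps B=0 W=0
Move 7: B@(0,2) -> caps B=0 W=0
Move 8: W@(2,1) -> caps B=0 W=0
Move 9: B@(0,3) -> caps B=0 W=0
Move 10: W@(3,3) -> caps B=0 W=0
Move 11: B@(3,2) -> caps B=1 W=0

Answer: .WBB
.WB.
.W.B
BWB.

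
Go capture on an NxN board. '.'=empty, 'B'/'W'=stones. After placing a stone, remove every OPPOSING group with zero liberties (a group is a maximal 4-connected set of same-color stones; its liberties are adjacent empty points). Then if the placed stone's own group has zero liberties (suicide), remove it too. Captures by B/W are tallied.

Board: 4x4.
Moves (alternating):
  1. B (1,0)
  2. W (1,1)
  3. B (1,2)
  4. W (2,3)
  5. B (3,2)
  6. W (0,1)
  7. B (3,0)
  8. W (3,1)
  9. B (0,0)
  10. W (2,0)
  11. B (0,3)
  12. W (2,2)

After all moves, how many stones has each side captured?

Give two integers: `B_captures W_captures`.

Move 1: B@(1,0) -> caps B=0 W=0
Move 2: W@(1,1) -> caps B=0 W=0
Move 3: B@(1,2) -> caps B=0 W=0
Move 4: W@(2,3) -> caps B=0 W=0
Move 5: B@(3,2) -> caps B=0 W=0
Move 6: W@(0,1) -> caps B=0 W=0
Move 7: B@(3,0) -> caps B=0 W=0
Move 8: W@(3,1) -> caps B=0 W=0
Move 9: B@(0,0) -> caps B=0 W=0
Move 10: W@(2,0) -> caps B=0 W=3
Move 11: B@(0,3) -> caps B=0 W=3
Move 12: W@(2,2) -> caps B=0 W=3

Answer: 0 3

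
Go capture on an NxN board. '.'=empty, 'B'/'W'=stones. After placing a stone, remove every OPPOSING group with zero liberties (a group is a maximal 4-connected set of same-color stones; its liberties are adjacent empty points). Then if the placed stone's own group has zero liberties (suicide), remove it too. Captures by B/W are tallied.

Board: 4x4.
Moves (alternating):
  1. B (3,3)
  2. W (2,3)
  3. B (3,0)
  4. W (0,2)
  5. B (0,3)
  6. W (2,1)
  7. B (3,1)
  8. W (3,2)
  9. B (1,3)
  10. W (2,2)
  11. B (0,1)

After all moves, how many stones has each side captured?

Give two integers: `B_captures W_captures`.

Move 1: B@(3,3) -> caps B=0 W=0
Move 2: W@(2,3) -> caps B=0 W=0
Move 3: B@(3,0) -> caps B=0 W=0
Move 4: W@(0,2) -> caps B=0 W=0
Move 5: B@(0,3) -> caps B=0 W=0
Move 6: W@(2,1) -> caps B=0 W=0
Move 7: B@(3,1) -> caps B=0 W=0
Move 8: W@(3,2) -> caps B=0 W=1
Move 9: B@(1,3) -> caps B=0 W=1
Move 10: W@(2,2) -> caps B=0 W=1
Move 11: B@(0,1) -> caps B=0 W=1

Answer: 0 1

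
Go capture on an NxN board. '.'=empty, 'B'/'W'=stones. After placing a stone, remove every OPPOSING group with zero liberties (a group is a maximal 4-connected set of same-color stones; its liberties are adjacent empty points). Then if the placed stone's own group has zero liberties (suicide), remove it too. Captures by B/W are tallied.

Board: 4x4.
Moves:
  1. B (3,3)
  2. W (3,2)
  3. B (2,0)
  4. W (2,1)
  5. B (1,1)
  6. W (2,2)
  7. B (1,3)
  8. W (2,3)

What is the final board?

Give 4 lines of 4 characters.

Answer: ....
.B.B
BWWW
..W.

Derivation:
Move 1: B@(3,3) -> caps B=0 W=0
Move 2: W@(3,2) -> caps B=0 W=0
Move 3: B@(2,0) -> caps B=0 W=0
Move 4: W@(2,1) -> caps B=0 W=0
Move 5: B@(1,1) -> caps B=0 W=0
Move 6: W@(2,2) -> caps B=0 W=0
Move 7: B@(1,3) -> caps B=0 W=0
Move 8: W@(2,3) -> caps B=0 W=1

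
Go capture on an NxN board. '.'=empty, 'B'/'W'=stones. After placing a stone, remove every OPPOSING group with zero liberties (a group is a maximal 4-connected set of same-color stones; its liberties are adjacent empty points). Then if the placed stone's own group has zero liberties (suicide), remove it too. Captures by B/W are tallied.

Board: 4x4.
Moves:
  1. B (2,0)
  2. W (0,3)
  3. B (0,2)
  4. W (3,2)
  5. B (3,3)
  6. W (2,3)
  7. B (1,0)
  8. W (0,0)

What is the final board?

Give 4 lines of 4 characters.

Answer: W.BW
B...
B..W
..W.

Derivation:
Move 1: B@(2,0) -> caps B=0 W=0
Move 2: W@(0,3) -> caps B=0 W=0
Move 3: B@(0,2) -> caps B=0 W=0
Move 4: W@(3,2) -> caps B=0 W=0
Move 5: B@(3,3) -> caps B=0 W=0
Move 6: W@(2,3) -> caps B=0 W=1
Move 7: B@(1,0) -> caps B=0 W=1
Move 8: W@(0,0) -> caps B=0 W=1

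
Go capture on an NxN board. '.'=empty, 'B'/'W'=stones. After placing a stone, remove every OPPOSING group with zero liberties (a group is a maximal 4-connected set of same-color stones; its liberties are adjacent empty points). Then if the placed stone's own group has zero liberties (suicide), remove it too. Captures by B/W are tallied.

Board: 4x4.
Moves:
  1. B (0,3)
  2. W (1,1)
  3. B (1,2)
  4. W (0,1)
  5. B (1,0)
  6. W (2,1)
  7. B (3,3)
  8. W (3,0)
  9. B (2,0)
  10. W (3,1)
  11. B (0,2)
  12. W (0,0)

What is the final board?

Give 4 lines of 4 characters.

Answer: WWBB
.WB.
.W..
WW.B

Derivation:
Move 1: B@(0,3) -> caps B=0 W=0
Move 2: W@(1,1) -> caps B=0 W=0
Move 3: B@(1,2) -> caps B=0 W=0
Move 4: W@(0,1) -> caps B=0 W=0
Move 5: B@(1,0) -> caps B=0 W=0
Move 6: W@(2,1) -> caps B=0 W=0
Move 7: B@(3,3) -> caps B=0 W=0
Move 8: W@(3,0) -> caps B=0 W=0
Move 9: B@(2,0) -> caps B=0 W=0
Move 10: W@(3,1) -> caps B=0 W=0
Move 11: B@(0,2) -> caps B=0 W=0
Move 12: W@(0,0) -> caps B=0 W=2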